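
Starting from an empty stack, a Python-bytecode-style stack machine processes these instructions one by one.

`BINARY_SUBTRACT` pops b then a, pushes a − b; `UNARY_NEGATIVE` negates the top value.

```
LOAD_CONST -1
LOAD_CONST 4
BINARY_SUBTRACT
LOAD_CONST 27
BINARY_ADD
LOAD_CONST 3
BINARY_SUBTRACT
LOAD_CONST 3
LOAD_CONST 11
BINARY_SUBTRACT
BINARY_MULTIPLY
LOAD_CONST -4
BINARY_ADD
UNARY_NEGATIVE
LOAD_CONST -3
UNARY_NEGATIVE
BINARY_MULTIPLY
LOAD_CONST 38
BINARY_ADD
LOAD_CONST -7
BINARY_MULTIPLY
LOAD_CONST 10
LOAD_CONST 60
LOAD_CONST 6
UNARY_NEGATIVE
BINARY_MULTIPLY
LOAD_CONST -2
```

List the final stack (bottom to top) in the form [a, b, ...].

[-3542, 10, -360, -2]

LOAD_CONST -1    -1
LOAD_CONST 4     -1 4
BINARY_SUBTRACT  -5
LOAD_CONST 27    -5 27
BINARY_ADD       22
LOAD_CONST 3     22 3
BINARY_SUBTRACT  19
LOAD_CONST 3     19 3
LOAD_CONST 11    19 3 11
BINARY_SUBTRACT  19 -8
BINARY_MULTIPLY  -152
LOAD_CONST -4    -152 -4
BINARY_ADD       -156
UNARY_NEGATIVE   156
LOAD_CONST -3    156 -3
UNARY_NEGATIVE   156 3
BINARY_MULTIPLY  468
LOAD_CONST 38    468 38
BINARY_ADD       506
LOAD_CONST -7    506 -7
BINARY_MULTIPLY  -3542
LOAD_CONST 10    -3542 10
LOAD_CONST 60    -3542 10 60
LOAD_CONST 6     -3542 10 60 6
UNARY_NEGATIVE   -3542 10 60 -6
BINARY_MULTIPLY  -3542 10 -360
LOAD_CONST -2    -3542 10 -360 -2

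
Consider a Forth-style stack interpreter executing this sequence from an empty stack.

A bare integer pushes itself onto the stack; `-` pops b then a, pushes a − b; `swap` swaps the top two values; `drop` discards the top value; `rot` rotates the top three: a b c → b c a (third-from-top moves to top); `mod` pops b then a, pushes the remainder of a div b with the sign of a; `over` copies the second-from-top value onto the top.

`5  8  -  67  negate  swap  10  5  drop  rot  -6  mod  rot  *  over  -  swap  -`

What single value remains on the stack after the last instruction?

-17

5       [5]
8       [5, 8]
-       [-3]
67      [-3, 67]
negate  [-3, -67]
swap    [-67, -3]
10      [-67, -3, 10]
5       [-67, -3, 10, 5]
drop    [-67, -3, 10]
rot     [-3, 10, -67]
-6      [-3, 10, -67, -6]
mod     [-3, 10, -1]
rot     [10, -1, -3]
*       [10, 3]
over    [10, 3, 10]
-       [10, -7]
swap    [-7, 10]
-       [-17]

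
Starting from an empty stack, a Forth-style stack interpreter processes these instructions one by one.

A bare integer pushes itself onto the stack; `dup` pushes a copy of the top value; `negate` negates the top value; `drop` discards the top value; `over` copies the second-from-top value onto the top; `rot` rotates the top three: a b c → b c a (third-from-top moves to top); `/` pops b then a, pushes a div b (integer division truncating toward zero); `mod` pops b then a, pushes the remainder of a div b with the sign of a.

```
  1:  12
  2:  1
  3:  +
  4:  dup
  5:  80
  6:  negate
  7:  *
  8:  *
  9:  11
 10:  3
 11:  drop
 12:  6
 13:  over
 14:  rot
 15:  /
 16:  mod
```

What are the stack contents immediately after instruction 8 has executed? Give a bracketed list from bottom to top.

12     -> 12
1      -> 12 1
+      -> 13
dup    -> 13 13
80     -> 13 13 80
negate -> 13 13 -80
*      -> 13 -1040
*      -> -13520

[-13520]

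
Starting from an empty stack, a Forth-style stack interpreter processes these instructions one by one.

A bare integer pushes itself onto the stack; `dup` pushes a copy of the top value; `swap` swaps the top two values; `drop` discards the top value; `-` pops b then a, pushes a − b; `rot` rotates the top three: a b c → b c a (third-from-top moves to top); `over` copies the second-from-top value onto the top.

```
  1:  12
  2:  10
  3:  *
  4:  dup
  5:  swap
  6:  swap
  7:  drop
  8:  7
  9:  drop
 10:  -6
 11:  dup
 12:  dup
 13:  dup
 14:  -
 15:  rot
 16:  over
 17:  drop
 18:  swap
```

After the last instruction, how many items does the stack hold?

12   → [12]
10   → [12, 10]
*    → [120]
dup  → [120, 120]
swap → [120, 120]
swap → [120, 120]
drop → [120]
7    → [120, 7]
drop → [120]
-6   → [120, -6]
dup  → [120, -6, -6]
dup  → [120, -6, -6, -6]
dup  → [120, -6, -6, -6, -6]
-    → [120, -6, -6, 0]
rot  → [120, -6, 0, -6]
over → [120, -6, 0, -6, 0]
drop → [120, -6, 0, -6]
swap → [120, -6, -6, 0]

4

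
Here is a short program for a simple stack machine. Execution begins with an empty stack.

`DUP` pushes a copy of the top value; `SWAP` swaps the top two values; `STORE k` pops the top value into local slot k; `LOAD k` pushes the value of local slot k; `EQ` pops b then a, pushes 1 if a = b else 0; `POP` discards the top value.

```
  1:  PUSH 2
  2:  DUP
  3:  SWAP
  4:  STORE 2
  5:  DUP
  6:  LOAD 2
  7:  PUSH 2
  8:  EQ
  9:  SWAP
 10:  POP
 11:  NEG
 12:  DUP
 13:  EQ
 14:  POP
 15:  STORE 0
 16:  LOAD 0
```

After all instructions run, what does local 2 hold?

PUSH 2  → 2
DUP     → 2 2
SWAP    → 2 2
STORE 2 → 2
DUP     → 2 2
LOAD 2  → 2 2 2
PUSH 2  → 2 2 2 2
EQ      → 2 2 1
SWAP    → 2 1 2
POP     → 2 1
NEG     → 2 -1
DUP     → 2 -1 -1
EQ      → 2 1
POP     → 2
STORE 0 → (empty)
LOAD 0  → 2

2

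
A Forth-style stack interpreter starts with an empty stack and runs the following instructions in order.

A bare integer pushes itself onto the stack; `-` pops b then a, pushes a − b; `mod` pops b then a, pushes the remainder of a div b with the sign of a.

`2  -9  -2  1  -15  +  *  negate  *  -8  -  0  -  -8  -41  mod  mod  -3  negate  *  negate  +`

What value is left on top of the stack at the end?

-10

2      : 2
-9     : 2 -9
-2     : 2 -9 -2
1      : 2 -9 -2 1
-15    : 2 -9 -2 1 -15
+      : 2 -9 -2 -14
*      : 2 -9 28
negate : 2 -9 -28
*      : 2 252
-8     : 2 252 -8
-      : 2 260
0      : 2 260 0
-      : 2 260
-8     : 2 260 -8
-41    : 2 260 -8 -41
mod    : 2 260 -8
mod    : 2 4
-3     : 2 4 -3
negate : 2 4 3
*      : 2 12
negate : 2 -12
+      : -10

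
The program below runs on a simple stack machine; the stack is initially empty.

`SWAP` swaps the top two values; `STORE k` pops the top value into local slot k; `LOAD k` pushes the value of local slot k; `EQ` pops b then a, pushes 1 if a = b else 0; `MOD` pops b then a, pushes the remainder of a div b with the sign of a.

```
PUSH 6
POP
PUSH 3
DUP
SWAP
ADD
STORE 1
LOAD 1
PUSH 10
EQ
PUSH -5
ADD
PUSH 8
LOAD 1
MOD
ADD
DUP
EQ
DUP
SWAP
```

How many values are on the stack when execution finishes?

2

PUSH 6  → 6
POP     → (empty)
PUSH 3  → 3
DUP     → 3 3
SWAP    → 3 3
ADD     → 6
STORE 1 → (empty)
LOAD 1  → 6
PUSH 10 → 6 10
EQ      → 0
PUSH -5 → 0 -5
ADD     → -5
PUSH 8  → -5 8
LOAD 1  → -5 8 6
MOD     → -5 2
ADD     → -3
DUP     → -3 -3
EQ      → 1
DUP     → 1 1
SWAP    → 1 1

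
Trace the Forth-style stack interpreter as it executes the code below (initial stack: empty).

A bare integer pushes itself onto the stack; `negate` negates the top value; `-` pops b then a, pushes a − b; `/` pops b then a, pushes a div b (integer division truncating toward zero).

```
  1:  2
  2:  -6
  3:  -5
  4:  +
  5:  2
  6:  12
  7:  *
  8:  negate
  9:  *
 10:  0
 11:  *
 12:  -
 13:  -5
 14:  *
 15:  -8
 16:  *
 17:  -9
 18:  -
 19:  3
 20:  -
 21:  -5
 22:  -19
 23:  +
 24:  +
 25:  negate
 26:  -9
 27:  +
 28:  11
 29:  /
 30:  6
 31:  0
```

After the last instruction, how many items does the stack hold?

2      : 2
-6     : 2 -6
-5     : 2 -6 -5
+      : 2 -11
2      : 2 -11 2
12     : 2 -11 2 12
*      : 2 -11 24
negate : 2 -11 -24
*      : 2 264
0      : 2 264 0
*      : 2 0
-      : 2
-5     : 2 -5
*      : -10
-8     : -10 -8
*      : 80
-9     : 80 -9
-      : 89
3      : 89 3
-      : 86
-5     : 86 -5
-19    : 86 -5 -19
+      : 86 -24
+      : 62
negate : -62
-9     : -62 -9
+      : -71
11     : -71 11
/      : -6
6      : -6 6
0      : -6 6 0

3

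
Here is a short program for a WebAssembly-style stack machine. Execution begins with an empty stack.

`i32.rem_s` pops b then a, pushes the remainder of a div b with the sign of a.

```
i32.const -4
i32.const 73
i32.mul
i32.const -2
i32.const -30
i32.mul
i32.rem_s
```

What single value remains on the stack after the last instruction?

i32.const -4  -> -4
i32.const 73  -> -4 73
i32.mul       -> -292
i32.const -2  -> -292 -2
i32.const -30 -> -292 -2 -30
i32.mul       -> -292 60
i32.rem_s     -> -52

-52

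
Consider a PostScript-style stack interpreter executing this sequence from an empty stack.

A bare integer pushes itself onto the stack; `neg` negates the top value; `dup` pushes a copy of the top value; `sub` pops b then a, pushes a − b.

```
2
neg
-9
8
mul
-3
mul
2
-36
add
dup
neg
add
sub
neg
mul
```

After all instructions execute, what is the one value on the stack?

2   : 2
neg : -2
-9  : -2 -9
8   : -2 -9 8
mul : -2 -72
-3  : -2 -72 -3
mul : -2 216
2   : -2 216 2
-36 : -2 216 2 -36
add : -2 216 -34
dup : -2 216 -34 -34
neg : -2 216 -34 34
add : -2 216 0
sub : -2 216
neg : -2 -216
mul : 432

432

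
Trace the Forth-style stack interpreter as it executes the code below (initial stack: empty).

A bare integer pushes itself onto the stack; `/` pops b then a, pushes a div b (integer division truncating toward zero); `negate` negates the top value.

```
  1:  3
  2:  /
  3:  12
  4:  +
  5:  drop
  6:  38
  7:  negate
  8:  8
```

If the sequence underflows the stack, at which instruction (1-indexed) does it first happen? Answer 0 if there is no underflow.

2

3 : 3
/  — needs 2 operands, stack has 1 → underflow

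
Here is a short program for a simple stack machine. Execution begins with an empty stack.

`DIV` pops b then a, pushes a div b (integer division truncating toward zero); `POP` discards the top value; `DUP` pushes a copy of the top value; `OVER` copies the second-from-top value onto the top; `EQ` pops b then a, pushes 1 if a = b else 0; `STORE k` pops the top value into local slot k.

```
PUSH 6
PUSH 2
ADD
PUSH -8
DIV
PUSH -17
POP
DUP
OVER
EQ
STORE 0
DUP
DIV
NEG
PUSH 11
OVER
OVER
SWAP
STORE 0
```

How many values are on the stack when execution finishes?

3

PUSH 6    [6]
PUSH 2    [6, 2]
ADD       [8]
PUSH -8   [8, -8]
DIV       [-1]
PUSH -17  [-1, -17]
POP       [-1]
DUP       [-1, -1]
OVER      [-1, -1, -1]
EQ        [-1, 1]
STORE 0   [-1]
DUP       [-1, -1]
DIV       [1]
NEG       [-1]
PUSH 11   [-1, 11]
OVER      [-1, 11, -1]
OVER      [-1, 11, -1, 11]
SWAP      [-1, 11, 11, -1]
STORE 0   [-1, 11, 11]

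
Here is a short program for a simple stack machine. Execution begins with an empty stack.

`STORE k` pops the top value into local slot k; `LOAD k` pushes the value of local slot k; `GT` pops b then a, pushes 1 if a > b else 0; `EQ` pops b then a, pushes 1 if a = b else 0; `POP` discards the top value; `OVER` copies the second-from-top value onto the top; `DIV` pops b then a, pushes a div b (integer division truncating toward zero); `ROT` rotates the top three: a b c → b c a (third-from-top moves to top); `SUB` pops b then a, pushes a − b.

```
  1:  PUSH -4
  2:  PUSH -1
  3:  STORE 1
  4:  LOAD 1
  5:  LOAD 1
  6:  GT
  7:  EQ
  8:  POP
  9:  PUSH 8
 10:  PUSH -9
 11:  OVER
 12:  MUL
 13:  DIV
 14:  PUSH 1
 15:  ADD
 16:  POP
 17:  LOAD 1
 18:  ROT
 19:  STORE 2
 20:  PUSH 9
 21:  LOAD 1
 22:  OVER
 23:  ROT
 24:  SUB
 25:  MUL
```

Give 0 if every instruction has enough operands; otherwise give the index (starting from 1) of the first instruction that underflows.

PUSH -4 : -4
PUSH -1 : -4 -1
STORE 1 : -4
LOAD 1  : -4 -1
LOAD 1  : -4 -1 -1
GT      : -4 0
EQ      : 0
POP     : (empty)
PUSH 8  : 8
PUSH -9 : 8 -9
OVER    : 8 -9 8
MUL     : 8 -72
DIV     : 0
PUSH 1  : 0 1
ADD     : 1
POP     : (empty)
LOAD 1  : -1
ROT  — needs 3 operands, stack has 1 → underflow

18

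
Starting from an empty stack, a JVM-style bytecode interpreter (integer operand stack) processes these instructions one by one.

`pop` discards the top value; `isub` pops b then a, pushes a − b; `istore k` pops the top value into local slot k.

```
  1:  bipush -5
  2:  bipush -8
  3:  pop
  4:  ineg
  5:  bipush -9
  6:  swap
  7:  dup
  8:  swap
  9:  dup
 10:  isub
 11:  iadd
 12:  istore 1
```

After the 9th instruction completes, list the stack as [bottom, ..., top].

bipush -5  [-5]
bipush -8  [-5, -8]
pop        [-5]
ineg       [5]
bipush -9  [5, -9]
swap       [-9, 5]
dup        [-9, 5, 5]
swap       [-9, 5, 5]
dup        [-9, 5, 5, 5]

[-9, 5, 5, 5]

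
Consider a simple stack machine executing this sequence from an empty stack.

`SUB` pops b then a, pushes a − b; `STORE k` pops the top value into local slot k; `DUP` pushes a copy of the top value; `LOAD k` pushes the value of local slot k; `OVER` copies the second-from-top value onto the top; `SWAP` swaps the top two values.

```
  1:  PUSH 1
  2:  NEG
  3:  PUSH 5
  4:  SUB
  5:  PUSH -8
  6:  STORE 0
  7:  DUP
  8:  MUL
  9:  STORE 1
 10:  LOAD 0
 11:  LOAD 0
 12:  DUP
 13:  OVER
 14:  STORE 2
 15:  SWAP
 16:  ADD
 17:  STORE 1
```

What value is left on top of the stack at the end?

-8

PUSH 1  : 1
NEG     : -1
PUSH 5  : -1 5
SUB     : -6
PUSH -8 : -6 -8
STORE 0 : -6
DUP     : -6 -6
MUL     : 36
STORE 1 : (empty)
LOAD 0  : -8
LOAD 0  : -8 -8
DUP     : -8 -8 -8
OVER    : -8 -8 -8 -8
STORE 2 : -8 -8 -8
SWAP    : -8 -8 -8
ADD     : -8 -16
STORE 1 : -8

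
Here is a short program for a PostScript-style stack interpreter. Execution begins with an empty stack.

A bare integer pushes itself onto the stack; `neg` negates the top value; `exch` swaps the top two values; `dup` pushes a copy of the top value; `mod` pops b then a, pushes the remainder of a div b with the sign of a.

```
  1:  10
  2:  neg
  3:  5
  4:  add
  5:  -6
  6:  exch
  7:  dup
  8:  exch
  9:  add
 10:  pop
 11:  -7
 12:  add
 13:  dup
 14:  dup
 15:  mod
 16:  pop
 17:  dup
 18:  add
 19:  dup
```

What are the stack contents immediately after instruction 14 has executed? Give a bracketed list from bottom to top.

[-13, -13, -13]

10   → [10]
neg  → [-10]
5    → [-10, 5]
add  → [-5]
-6   → [-5, -6]
exch → [-6, -5]
dup  → [-6, -5, -5]
exch → [-6, -5, -5]
add  → [-6, -10]
pop  → [-6]
-7   → [-6, -7]
add  → [-13]
dup  → [-13, -13]
dup  → [-13, -13, -13]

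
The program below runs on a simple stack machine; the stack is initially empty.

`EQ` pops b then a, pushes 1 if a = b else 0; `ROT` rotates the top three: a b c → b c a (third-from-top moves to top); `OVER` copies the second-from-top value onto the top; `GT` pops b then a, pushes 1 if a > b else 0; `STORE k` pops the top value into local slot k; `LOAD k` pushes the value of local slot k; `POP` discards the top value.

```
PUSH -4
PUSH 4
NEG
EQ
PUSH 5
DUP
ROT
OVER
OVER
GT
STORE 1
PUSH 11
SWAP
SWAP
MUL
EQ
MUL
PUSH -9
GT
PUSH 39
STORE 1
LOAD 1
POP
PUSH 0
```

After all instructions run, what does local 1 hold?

PUSH -4 → -4
PUSH 4  → -4 4
NEG     → -4 -4
EQ      → 1
PUSH 5  → 1 5
DUP     → 1 5 5
ROT     → 5 5 1
OVER    → 5 5 1 5
OVER    → 5 5 1 5 1
GT      → 5 5 1 1
STORE 1 → 5 5 1
PUSH 11 → 5 5 1 11
SWAP    → 5 5 11 1
SWAP    → 5 5 1 11
MUL     → 5 5 11
EQ      → 5 0
MUL     → 0
PUSH -9 → 0 -9
GT      → 1
PUSH 39 → 1 39
STORE 1 → 1
LOAD 1  → 1 39
POP     → 1
PUSH 0  → 1 0

39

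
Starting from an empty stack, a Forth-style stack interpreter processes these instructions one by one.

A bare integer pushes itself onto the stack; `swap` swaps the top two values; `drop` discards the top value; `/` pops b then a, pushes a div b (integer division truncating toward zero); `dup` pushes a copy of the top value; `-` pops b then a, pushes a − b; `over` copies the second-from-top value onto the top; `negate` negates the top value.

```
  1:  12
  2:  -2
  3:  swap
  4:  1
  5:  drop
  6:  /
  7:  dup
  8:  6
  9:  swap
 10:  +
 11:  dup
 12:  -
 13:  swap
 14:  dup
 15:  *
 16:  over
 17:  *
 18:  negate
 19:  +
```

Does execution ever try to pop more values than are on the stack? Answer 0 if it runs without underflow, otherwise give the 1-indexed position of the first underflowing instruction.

12      [12]
-2      [12, -2]
swap    [-2, 12]
1       [-2, 12, 1]
drop    [-2, 12]
/       [0]
dup     [0, 0]
6       [0, 0, 6]
swap    [0, 6, 0]
+       [0, 6]
dup     [0, 6, 6]
-       [0, 0]
swap    [0, 0]
dup     [0, 0, 0]
*       [0, 0]
over    [0, 0, 0]
*       [0, 0]
negate  [0, 0]
+       [0]

0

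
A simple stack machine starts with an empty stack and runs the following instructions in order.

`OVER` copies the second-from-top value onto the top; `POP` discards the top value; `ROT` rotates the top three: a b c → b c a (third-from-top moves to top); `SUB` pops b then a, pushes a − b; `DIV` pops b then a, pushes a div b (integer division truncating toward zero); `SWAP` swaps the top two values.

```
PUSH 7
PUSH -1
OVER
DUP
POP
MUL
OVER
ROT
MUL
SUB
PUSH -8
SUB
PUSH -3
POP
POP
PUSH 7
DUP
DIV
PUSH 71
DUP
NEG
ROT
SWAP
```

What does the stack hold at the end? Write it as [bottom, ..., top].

[71, 1, -71]

PUSH 7  -> 7
PUSH -1 -> 7 -1
OVER    -> 7 -1 7
DUP     -> 7 -1 7 7
POP     -> 7 -1 7
MUL     -> 7 -7
OVER    -> 7 -7 7
ROT     -> -7 7 7
MUL     -> -7 49
SUB     -> -56
PUSH -8 -> -56 -8
SUB     -> -48
PUSH -3 -> -48 -3
POP     -> -48
POP     -> (empty)
PUSH 7  -> 7
DUP     -> 7 7
DIV     -> 1
PUSH 71 -> 1 71
DUP     -> 1 71 71
NEG     -> 1 71 -71
ROT     -> 71 -71 1
SWAP    -> 71 1 -71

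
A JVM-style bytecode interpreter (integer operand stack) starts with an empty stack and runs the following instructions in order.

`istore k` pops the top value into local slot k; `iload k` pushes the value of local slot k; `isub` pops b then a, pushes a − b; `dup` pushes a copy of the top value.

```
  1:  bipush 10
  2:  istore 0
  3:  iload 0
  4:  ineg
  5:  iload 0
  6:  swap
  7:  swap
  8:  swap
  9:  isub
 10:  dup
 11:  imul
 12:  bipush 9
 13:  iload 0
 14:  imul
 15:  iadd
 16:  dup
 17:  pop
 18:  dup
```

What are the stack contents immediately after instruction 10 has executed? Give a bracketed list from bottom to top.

[20, 20]

bipush 10 → [10]
istore 0  → []
iload 0   → [10]
ineg      → [-10]
iload 0   → [-10, 10]
swap      → [10, -10]
swap      → [-10, 10]
swap      → [10, -10]
isub      → [20]
dup       → [20, 20]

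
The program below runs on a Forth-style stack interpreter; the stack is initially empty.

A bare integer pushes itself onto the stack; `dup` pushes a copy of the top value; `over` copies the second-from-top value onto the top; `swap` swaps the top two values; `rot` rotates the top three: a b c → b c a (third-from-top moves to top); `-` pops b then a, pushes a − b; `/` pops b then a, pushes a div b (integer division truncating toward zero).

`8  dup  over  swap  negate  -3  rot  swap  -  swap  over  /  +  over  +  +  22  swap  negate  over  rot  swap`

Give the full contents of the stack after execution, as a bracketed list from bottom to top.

[-27, 22, 22]

8       [8]
dup     [8, 8]
over    [8, 8, 8]
swap    [8, 8, 8]
negate  [8, 8, -8]
-3      [8, 8, -8, -3]
rot     [8, -8, -3, 8]
swap    [8, -8, 8, -3]
-       [8, -8, 11]
swap    [8, 11, -8]
over    [8, 11, -8, 11]
/       [8, 11, 0]
+       [8, 11]
over    [8, 11, 8]
+       [8, 19]
+       [27]
22      [27, 22]
swap    [22, 27]
negate  [22, -27]
over    [22, -27, 22]
rot     [-27, 22, 22]
swap    [-27, 22, 22]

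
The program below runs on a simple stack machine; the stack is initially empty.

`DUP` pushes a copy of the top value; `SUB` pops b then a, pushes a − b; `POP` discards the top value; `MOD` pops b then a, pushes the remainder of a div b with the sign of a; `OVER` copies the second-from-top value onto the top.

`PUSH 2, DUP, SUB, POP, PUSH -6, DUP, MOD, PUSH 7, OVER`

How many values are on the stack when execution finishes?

PUSH 2  : [2]
DUP     : [2, 2]
SUB     : [0]
POP     : []
PUSH -6 : [-6]
DUP     : [-6, -6]
MOD     : [0]
PUSH 7  : [0, 7]
OVER    : [0, 7, 0]

3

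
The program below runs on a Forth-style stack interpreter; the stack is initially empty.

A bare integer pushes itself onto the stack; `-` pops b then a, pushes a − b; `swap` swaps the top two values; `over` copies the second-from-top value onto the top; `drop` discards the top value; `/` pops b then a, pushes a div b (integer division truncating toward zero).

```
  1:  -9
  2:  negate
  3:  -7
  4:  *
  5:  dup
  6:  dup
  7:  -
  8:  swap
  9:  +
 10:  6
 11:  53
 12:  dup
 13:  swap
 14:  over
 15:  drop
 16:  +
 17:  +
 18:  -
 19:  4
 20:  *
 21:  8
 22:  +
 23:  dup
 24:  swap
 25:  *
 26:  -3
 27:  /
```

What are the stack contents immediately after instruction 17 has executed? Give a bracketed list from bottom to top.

[-63, 112]

-9     : -9
negate : 9
-7     : 9 -7
*      : -63
dup    : -63 -63
dup    : -63 -63 -63
-      : -63 0
swap   : 0 -63
+      : -63
6      : -63 6
53     : -63 6 53
dup    : -63 6 53 53
swap   : -63 6 53 53
over   : -63 6 53 53 53
drop   : -63 6 53 53
+      : -63 6 106
+      : -63 112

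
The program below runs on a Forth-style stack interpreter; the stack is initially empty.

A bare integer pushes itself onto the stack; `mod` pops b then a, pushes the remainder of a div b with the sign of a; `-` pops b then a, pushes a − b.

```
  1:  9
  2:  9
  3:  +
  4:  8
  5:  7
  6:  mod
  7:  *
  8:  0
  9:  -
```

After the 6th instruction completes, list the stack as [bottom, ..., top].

9   → 9
9   → 9 9
+   → 18
8   → 18 8
7   → 18 8 7
mod → 18 1

[18, 1]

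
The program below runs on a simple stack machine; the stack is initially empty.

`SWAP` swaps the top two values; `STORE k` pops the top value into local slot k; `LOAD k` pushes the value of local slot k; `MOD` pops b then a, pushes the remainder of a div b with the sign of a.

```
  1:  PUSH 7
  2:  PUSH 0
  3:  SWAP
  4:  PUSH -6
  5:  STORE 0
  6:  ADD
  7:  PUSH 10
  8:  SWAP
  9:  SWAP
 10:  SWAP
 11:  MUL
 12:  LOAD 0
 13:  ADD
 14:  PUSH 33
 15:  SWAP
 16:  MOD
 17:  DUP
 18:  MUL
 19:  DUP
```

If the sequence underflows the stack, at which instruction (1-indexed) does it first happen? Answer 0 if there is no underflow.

PUSH 7  : 7
PUSH 0  : 7 0
SWAP    : 0 7
PUSH -6 : 0 7 -6
STORE 0 : 0 7
ADD     : 7
PUSH 10 : 7 10
SWAP    : 10 7
SWAP    : 7 10
SWAP    : 10 7
MUL     : 70
LOAD 0  : 70 -6
ADD     : 64
PUSH 33 : 64 33
SWAP    : 33 64
MOD     : 33
DUP     : 33 33
MUL     : 1089
DUP     : 1089 1089

0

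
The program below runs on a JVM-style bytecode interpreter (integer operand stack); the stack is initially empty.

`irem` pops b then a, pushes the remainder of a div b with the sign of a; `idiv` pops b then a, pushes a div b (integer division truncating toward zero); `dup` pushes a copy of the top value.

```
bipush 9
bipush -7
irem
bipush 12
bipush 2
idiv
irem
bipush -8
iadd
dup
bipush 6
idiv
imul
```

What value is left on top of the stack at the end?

bipush 9  → [9]
bipush -7 → [9, -7]
irem      → [2]
bipush 12 → [2, 12]
bipush 2  → [2, 12, 2]
idiv      → [2, 6]
irem      → [2]
bipush -8 → [2, -8]
iadd      → [-6]
dup       → [-6, -6]
bipush 6  → [-6, -6, 6]
idiv      → [-6, -1]
imul      → [6]

6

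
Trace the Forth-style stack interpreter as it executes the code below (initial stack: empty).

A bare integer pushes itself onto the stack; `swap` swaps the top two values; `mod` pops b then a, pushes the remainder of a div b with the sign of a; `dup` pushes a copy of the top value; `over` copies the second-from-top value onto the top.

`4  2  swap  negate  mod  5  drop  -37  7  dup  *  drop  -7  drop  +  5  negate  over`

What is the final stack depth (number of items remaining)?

3

4       4
2       4 2
swap    2 4
negate  2 -4
mod     2
5       2 5
drop    2
-37     2 -37
7       2 -37 7
dup     2 -37 7 7
*       2 -37 49
drop    2 -37
-7      2 -37 -7
drop    2 -37
+       -35
5       -35 5
negate  -35 -5
over    -35 -5 -35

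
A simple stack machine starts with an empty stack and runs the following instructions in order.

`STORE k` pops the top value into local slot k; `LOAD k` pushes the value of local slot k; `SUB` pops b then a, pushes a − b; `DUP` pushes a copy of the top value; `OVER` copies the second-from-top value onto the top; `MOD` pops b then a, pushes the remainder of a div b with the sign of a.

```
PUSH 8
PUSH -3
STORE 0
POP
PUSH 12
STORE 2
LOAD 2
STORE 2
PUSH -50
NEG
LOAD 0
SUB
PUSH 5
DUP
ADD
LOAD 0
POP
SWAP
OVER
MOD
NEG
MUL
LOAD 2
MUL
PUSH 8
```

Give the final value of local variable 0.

-3

PUSH 8   : 8
PUSH -3  : 8 -3
STORE 0  : 8
POP      : (empty)
PUSH 12  : 12
STORE 2  : (empty)
LOAD 2   : 12
STORE 2  : (empty)
PUSH -50 : -50
NEG      : 50
LOAD 0   : 50 -3
SUB      : 53
PUSH 5   : 53 5
DUP      : 53 5 5
ADD      : 53 10
LOAD 0   : 53 10 -3
POP      : 53 10
SWAP     : 10 53
OVER     : 10 53 10
MOD      : 10 3
NEG      : 10 -3
MUL      : -30
LOAD 2   : -30 12
MUL      : -360
PUSH 8   : -360 8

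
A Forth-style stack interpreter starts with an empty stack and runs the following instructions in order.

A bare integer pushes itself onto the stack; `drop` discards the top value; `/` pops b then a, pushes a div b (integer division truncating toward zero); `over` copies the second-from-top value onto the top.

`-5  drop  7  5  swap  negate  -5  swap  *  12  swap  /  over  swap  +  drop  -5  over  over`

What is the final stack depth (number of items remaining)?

-5     -> [-5]
drop   -> []
7      -> [7]
5      -> [7, 5]
swap   -> [5, 7]
negate -> [5, -7]
-5     -> [5, -7, -5]
swap   -> [5, -5, -7]
*      -> [5, 35]
12     -> [5, 35, 12]
swap   -> [5, 12, 35]
/      -> [5, 0]
over   -> [5, 0, 5]
swap   -> [5, 5, 0]
+      -> [5, 5]
drop   -> [5]
-5     -> [5, -5]
over   -> [5, -5, 5]
over   -> [5, -5, 5, -5]

4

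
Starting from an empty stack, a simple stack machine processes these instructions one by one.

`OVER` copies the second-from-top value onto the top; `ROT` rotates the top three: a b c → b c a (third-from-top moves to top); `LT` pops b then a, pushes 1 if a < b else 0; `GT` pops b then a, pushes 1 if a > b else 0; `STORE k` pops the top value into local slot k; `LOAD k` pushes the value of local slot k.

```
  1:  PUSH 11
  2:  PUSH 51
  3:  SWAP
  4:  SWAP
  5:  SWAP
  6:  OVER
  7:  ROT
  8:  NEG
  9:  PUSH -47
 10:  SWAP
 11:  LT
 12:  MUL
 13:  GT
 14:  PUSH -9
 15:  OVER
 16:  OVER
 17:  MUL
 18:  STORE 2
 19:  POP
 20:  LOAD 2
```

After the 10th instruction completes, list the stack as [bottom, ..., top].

PUSH 11  → [11]
PUSH 51  → [11, 51]
SWAP     → [51, 11]
SWAP     → [11, 51]
SWAP     → [51, 11]
OVER     → [51, 11, 51]
ROT      → [11, 51, 51]
NEG      → [11, 51, -51]
PUSH -47 → [11, 51, -51, -47]
SWAP     → [11, 51, -47, -51]

[11, 51, -47, -51]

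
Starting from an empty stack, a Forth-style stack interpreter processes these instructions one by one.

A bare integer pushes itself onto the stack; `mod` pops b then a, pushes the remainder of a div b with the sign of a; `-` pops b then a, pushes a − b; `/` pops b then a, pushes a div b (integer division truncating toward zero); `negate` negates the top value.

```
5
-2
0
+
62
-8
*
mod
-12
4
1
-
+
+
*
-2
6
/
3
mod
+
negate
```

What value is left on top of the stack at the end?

5      : 5
-2     : 5 -2
0      : 5 -2 0
+      : 5 -2
62     : 5 -2 62
-8     : 5 -2 62 -8
*      : 5 -2 -496
mod    : 5 -2
-12    : 5 -2 -12
4      : 5 -2 -12 4
1      : 5 -2 -12 4 1
-      : 5 -2 -12 3
+      : 5 -2 -9
+      : 5 -11
*      : -55
-2     : -55 -2
6      : -55 -2 6
/      : -55 0
3      : -55 0 3
mod    : -55 0
+      : -55
negate : 55

55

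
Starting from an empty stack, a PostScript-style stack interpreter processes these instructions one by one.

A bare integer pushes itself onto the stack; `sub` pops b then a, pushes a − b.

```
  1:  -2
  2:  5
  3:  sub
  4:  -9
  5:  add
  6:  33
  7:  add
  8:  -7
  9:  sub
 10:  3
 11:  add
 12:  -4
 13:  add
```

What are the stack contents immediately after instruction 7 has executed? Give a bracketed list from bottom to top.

-2   [-2]
5    [-2, 5]
sub  [-7]
-9   [-7, -9]
add  [-16]
33   [-16, 33]
add  [17]

[17]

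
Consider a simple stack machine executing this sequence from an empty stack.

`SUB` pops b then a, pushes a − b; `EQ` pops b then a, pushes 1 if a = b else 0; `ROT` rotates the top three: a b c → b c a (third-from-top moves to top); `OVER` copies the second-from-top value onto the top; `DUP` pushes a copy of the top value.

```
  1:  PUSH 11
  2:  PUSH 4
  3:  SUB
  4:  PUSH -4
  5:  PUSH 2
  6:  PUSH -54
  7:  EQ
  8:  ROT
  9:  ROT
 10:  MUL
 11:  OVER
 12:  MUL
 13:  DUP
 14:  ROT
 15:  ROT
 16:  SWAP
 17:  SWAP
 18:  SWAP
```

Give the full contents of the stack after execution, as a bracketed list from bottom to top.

PUSH 11  : [11]
PUSH 4   : [11, 4]
SUB      : [7]
PUSH -4  : [7, -4]
PUSH 2   : [7, -4, 2]
PUSH -54 : [7, -4, 2, -54]
EQ       : [7, -4, 0]
ROT      : [-4, 0, 7]
ROT      : [0, 7, -4]
MUL      : [0, -28]
OVER     : [0, -28, 0]
MUL      : [0, 0]
DUP      : [0, 0, 0]
ROT      : [0, 0, 0]
ROT      : [0, 0, 0]
SWAP     : [0, 0, 0]
SWAP     : [0, 0, 0]
SWAP     : [0, 0, 0]

[0, 0, 0]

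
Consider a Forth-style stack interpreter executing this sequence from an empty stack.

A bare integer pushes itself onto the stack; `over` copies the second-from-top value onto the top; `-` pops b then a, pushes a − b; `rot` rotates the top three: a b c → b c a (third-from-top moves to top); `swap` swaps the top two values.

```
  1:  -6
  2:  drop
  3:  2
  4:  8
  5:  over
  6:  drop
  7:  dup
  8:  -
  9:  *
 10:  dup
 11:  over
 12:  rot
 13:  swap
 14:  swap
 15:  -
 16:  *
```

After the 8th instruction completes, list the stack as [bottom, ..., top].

-6   -> -6
drop -> (empty)
2    -> 2
8    -> 2 8
over -> 2 8 2
drop -> 2 8
dup  -> 2 8 8
-    -> 2 0

[2, 0]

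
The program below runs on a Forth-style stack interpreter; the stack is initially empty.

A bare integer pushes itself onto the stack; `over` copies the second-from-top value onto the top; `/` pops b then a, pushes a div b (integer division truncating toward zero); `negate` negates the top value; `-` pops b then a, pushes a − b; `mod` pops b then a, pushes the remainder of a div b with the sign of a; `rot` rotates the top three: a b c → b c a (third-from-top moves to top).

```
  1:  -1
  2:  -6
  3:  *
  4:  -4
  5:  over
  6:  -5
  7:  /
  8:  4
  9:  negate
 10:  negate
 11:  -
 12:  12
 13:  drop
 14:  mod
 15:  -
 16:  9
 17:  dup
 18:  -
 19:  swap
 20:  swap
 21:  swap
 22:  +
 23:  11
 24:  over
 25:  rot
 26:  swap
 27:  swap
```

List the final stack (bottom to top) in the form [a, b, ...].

-1     : -1
-6     : -1 -6
*      : 6
-4     : 6 -4
over   : 6 -4 6
-5     : 6 -4 6 -5
/      : 6 -4 -1
4      : 6 -4 -1 4
negate : 6 -4 -1 -4
negate : 6 -4 -1 4
-      : 6 -4 -5
12     : 6 -4 -5 12
drop   : 6 -4 -5
mod    : 6 -4
-      : 10
9      : 10 9
dup    : 10 9 9
-      : 10 0
swap   : 0 10
swap   : 10 0
swap   : 0 10
+      : 10
11     : 10 11
over   : 10 11 10
rot    : 11 10 10
swap   : 11 10 10
swap   : 11 10 10

[11, 10, 10]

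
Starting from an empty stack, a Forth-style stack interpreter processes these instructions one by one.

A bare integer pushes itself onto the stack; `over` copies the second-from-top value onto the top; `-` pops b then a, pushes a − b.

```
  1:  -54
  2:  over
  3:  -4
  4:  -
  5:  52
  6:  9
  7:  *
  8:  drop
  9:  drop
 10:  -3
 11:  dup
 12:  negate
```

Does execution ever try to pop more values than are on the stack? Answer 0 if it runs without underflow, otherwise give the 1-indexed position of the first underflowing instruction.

2

-54 -> [-54]
over  — needs 2 operands, stack has 1 → underflow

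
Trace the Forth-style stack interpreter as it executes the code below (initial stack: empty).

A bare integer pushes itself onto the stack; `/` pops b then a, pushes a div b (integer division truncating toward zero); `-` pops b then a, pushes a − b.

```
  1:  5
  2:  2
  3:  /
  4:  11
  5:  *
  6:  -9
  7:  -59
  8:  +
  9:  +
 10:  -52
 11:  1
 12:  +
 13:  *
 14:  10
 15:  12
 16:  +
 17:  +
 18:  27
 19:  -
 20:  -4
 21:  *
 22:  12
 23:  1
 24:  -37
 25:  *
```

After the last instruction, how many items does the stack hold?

5    [5]
2    [5, 2]
/    [2]
11   [2, 11]
*    [22]
-9   [22, -9]
-59  [22, -9, -59]
+    [22, -68]
+    [-46]
-52  [-46, -52]
1    [-46, -52, 1]
+    [-46, -51]
*    [2346]
10   [2346, 10]
12   [2346, 10, 12]
+    [2346, 22]
+    [2368]
27   [2368, 27]
-    [2341]
-4   [2341, -4]
*    [-9364]
12   [-9364, 12]
1    [-9364, 12, 1]
-37  [-9364, 12, 1, -37]
*    [-9364, 12, -37]

3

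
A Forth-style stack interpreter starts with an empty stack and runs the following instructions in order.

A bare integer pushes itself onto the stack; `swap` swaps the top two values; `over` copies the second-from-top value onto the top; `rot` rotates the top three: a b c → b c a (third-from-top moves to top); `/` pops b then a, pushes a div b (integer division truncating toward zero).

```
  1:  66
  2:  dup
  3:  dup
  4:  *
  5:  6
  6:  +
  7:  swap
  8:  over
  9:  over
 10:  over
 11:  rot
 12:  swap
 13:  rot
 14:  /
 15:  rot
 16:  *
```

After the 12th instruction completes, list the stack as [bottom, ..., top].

66   : 66
dup  : 66 66
dup  : 66 66 66
*    : 66 4356
6    : 66 4356 6
+    : 66 4362
swap : 4362 66
over : 4362 66 4362
over : 4362 66 4362 66
over : 4362 66 4362 66 4362
rot  : 4362 66 66 4362 4362
swap : 4362 66 66 4362 4362

[4362, 66, 66, 4362, 4362]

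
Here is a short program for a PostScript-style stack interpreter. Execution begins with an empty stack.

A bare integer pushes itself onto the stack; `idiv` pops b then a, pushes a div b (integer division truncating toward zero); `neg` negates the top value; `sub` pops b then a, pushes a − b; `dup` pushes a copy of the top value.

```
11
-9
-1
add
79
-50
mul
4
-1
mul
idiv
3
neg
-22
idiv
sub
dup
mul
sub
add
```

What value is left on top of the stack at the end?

11    11
-9    11 -9
-1    11 -9 -1
add   11 -10
79    11 -10 79
-50   11 -10 79 -50
mul   11 -10 -3950
4     11 -10 -3950 4
-1    11 -10 -3950 4 -1
mul   11 -10 -3950 -4
idiv  11 -10 987
3     11 -10 987 3
neg   11 -10 987 -3
-22   11 -10 987 -3 -22
idiv  11 -10 987 0
sub   11 -10 987
dup   11 -10 987 987
mul   11 -10 974169
sub   11 -974179
add   -974168

-974168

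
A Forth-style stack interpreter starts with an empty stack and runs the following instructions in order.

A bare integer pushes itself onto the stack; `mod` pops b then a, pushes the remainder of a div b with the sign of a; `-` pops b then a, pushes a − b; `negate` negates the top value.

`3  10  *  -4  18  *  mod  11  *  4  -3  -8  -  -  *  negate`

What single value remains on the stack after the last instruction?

330

3       3
10      3 10
*       30
-4      30 -4
18      30 -4 18
*       30 -72
mod     30
11      30 11
*       330
4       330 4
-3      330 4 -3
-8      330 4 -3 -8
-       330 4 5
-       330 -1
*       -330
negate  330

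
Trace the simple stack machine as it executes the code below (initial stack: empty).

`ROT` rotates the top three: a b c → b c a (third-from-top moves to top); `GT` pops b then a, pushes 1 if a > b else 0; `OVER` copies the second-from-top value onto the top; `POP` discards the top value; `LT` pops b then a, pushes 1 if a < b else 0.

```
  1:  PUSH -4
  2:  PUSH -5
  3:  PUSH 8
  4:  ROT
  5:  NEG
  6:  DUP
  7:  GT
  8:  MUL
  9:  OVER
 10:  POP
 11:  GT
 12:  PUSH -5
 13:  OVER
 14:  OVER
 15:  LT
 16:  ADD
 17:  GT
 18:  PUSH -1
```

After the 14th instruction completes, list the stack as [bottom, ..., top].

[0, -5, 0, -5]

PUSH -4 : [-4]
PUSH -5 : [-4, -5]
PUSH 8  : [-4, -5, 8]
ROT     : [-5, 8, -4]
NEG     : [-5, 8, 4]
DUP     : [-5, 8, 4, 4]
GT      : [-5, 8, 0]
MUL     : [-5, 0]
OVER    : [-5, 0, -5]
POP     : [-5, 0]
GT      : [0]
PUSH -5 : [0, -5]
OVER    : [0, -5, 0]
OVER    : [0, -5, 0, -5]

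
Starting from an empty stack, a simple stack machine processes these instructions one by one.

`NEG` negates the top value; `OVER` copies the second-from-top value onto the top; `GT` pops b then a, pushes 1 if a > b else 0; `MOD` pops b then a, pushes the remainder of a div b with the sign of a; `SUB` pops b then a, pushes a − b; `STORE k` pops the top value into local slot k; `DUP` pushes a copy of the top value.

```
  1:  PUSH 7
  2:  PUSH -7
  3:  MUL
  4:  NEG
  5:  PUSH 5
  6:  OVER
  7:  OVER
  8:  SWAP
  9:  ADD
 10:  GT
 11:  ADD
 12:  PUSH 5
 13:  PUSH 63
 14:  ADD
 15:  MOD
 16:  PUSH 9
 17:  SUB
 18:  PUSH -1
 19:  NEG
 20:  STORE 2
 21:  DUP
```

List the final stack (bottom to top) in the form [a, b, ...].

PUSH 7  → [7]
PUSH -7 → [7, -7]
MUL     → [-49]
NEG     → [49]
PUSH 5  → [49, 5]
OVER    → [49, 5, 49]
OVER    → [49, 5, 49, 5]
SWAP    → [49, 5, 5, 49]
ADD     → [49, 5, 54]
GT      → [49, 0]
ADD     → [49]
PUSH 5  → [49, 5]
PUSH 63 → [49, 5, 63]
ADD     → [49, 68]
MOD     → [49]
PUSH 9  → [49, 9]
SUB     → [40]
PUSH -1 → [40, -1]
NEG     → [40, 1]
STORE 2 → [40]
DUP     → [40, 40]

[40, 40]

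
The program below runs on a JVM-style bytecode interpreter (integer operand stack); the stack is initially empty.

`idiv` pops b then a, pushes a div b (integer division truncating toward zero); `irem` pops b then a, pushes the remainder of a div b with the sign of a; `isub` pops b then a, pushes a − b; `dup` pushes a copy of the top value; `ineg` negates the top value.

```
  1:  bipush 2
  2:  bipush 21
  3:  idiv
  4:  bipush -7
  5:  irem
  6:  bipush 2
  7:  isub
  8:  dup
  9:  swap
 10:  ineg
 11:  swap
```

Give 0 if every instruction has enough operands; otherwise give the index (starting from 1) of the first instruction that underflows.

0

bipush 2  -> [2]
bipush 21 -> [2, 21]
idiv      -> [0]
bipush -7 -> [0, -7]
irem      -> [0]
bipush 2  -> [0, 2]
isub      -> [-2]
dup       -> [-2, -2]
swap      -> [-2, -2]
ineg      -> [-2, 2]
swap      -> [2, -2]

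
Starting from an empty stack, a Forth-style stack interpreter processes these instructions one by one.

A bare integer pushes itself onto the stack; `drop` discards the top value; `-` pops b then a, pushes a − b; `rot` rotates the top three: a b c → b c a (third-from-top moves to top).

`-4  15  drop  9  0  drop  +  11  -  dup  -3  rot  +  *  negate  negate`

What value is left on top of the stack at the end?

54

-4     -> -4
15     -> -4 15
drop   -> -4
9      -> -4 9
0      -> -4 9 0
drop   -> -4 9
+      -> 5
11     -> 5 11
-      -> -6
dup    -> -6 -6
-3     -> -6 -6 -3
rot    -> -6 -3 -6
+      -> -6 -9
*      -> 54
negate -> -54
negate -> 54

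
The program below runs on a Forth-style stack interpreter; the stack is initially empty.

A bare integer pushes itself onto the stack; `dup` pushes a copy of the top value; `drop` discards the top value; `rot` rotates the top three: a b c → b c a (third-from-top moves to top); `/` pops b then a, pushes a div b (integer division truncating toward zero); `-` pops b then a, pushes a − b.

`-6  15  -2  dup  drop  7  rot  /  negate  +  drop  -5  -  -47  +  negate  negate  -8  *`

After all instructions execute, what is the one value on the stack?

-6     -> -6
15     -> -6 15
-2     -> -6 15 -2
dup    -> -6 15 -2 -2
drop   -> -6 15 -2
7      -> -6 15 -2 7
rot    -> -6 -2 7 15
/      -> -6 -2 0
negate -> -6 -2 0
+      -> -6 -2
drop   -> -6
-5     -> -6 -5
-      -> -1
-47    -> -1 -47
+      -> -48
negate -> 48
negate -> -48
-8     -> -48 -8
*      -> 384

384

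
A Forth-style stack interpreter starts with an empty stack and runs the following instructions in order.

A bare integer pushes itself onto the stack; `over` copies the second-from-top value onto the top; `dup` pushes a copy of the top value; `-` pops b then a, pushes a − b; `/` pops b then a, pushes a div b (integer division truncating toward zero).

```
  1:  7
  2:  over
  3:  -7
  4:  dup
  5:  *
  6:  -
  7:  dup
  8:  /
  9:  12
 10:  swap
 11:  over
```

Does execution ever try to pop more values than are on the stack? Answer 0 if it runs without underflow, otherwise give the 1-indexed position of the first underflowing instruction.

2

7 → 7
over  — needs 2 operands, stack has 1 → underflow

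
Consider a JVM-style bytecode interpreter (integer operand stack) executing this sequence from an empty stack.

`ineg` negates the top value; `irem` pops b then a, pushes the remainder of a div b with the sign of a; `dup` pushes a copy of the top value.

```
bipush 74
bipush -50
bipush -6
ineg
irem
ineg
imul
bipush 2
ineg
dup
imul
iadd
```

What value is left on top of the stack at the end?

152

bipush 74   [74]
bipush -50  [74, -50]
bipush -6   [74, -50, -6]
ineg        [74, -50, 6]
irem        [74, -2]
ineg        [74, 2]
imul        [148]
bipush 2    [148, 2]
ineg        [148, -2]
dup         [148, -2, -2]
imul        [148, 4]
iadd        [152]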